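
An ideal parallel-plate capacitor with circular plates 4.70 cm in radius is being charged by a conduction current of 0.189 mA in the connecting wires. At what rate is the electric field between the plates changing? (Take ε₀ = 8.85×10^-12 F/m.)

3.08×10^9 V/(m·s)

By continuity, I_d in the gap equals the 0.189 mA flowing in the wire.
Since I_d = ε₀ A dE/dt, dE/dt = I_d/(ε₀A) = (1.89×10^-4)/((8.85×10^-12)(6.940×10^-3)) = 3.08×10^9 V/(m·s).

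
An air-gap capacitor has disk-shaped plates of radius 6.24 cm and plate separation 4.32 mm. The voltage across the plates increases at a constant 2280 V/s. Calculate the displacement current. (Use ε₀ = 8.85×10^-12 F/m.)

The displacement current equals the charging current C dV/dt. With C = ε₀A/d = (8.85×10^-12)(0.01223)/(4.32×10^-3) = 2.505×10^-11 F, I_d = (2.505×10^-11)(2280) = 5.71×10^-8 A.

5.71×10^-8 A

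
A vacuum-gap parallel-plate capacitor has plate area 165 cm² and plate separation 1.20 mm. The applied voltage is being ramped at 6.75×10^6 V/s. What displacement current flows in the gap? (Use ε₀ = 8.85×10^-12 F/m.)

The displacement current equals the charging current C dV/dt. With C = ε₀A/d = (8.85×10^-12)(0.0165)/(1.20×10^-3) = 1.217×10^-10 F, I_d = (1.217×10^-10)(6.75×10^6) = 8.21×10^-4 A.

8.21×10^-4 A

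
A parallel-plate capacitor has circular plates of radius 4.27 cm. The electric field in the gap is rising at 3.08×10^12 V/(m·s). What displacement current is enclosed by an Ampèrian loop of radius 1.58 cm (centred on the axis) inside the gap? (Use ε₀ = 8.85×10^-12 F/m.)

I_d = ε₀ dΦ_E/dt = ε₀ πR² (dE/dt) = (8.85×10^-12)(5.728×10^-3)(3.08×10^12) = 0.1561 A through the full plate area.
The field is uniform, so I_d,enc = I_d (r/R)² = (0.1561)(1.58/4.27)² = 0.0214 A.

0.0214 A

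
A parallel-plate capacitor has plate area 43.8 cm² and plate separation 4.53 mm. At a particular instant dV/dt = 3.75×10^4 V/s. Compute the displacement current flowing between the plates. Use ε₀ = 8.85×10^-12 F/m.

3.21×10^-7 A

C = ε₀A/d = (8.85×10^-12)(4.38×10^-3)/(4.53×10^-3) = 8.557×10^-12 F.
I_d = C dV/dt = (8.557×10^-12)(3.75×10^4) = 3.21×10^-7 A.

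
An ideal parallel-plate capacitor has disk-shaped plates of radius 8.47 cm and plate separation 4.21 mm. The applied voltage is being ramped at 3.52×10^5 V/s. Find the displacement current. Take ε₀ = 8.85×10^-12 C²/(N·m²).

C = ε₀A/d = (8.85×10^-12)(0.02254)/(4.21×10^-3) = 4.738×10^-11 F.
I_d = C dV/dt = (4.738×10^-11)(3.52×10^5) = 1.67×10^-5 A.

1.67×10^-5 A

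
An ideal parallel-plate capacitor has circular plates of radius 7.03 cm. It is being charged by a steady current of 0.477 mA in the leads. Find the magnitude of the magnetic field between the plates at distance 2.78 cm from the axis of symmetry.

No conduction current crosses the gap, so I_d there equals the 4.77×10^-4 A in the leads.
∮B·dl = μ₀ I_d,enc with I_d,enc = I_d r²/R² = 7.459×10^-5 A; so B = μ₀ I_d,enc/(2πr) = 5.37×10^-10 T.

5.37×10^-10 T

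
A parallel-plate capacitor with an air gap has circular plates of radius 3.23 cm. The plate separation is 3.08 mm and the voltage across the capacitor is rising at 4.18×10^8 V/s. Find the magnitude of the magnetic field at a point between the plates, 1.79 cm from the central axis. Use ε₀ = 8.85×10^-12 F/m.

I_d = C dV/dt with C = ε₀πR²/d = 9.419×10^-12 F, so I_d = (9.419×10^-12)(4.18×10^8) = 3.937×10^-3 A.
∮B·dl = μ₀ I_d,enc with I_d,enc = I_d r²/R² = 1.209×10^-3 A; so B = μ₀ I_d,enc/(2πr) = 1.35×10^-8 T.

1.35×10^-8 T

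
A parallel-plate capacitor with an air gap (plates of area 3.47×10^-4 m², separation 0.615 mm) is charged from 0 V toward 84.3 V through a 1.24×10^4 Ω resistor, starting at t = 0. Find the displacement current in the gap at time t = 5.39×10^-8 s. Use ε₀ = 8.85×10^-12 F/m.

C = ε₀A/d = (8.85×10^-12)(3.47×10^-4)/(6.15×10^-4) = 4.993×10^-12 F and τ = RC = 6.191×10^-8 s. I_d in the gap equals the RC charging current.
I_d(t) = (V₀/R) e^(−t/τ) = 6.798×10^-3 · e^(−0.8706) = 2.85×10^-3 A.

2.85×10^-3 A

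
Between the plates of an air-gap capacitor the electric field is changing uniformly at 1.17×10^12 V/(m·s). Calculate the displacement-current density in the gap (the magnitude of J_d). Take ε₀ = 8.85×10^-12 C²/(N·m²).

The displacement-current density is ε₀ ∂E/∂t = (8.85×10^-12)(1.17×10^12) = 10.4 A/m².

10.4 A/m²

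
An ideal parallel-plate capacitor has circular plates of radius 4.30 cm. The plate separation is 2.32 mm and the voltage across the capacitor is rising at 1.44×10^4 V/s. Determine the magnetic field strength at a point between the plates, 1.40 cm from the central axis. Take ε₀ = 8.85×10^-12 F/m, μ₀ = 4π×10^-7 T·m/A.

4.83×10^-13 T

I_d = C dV/dt with C = ε₀πR²/d = 2.216×10^-11 F, so I_d = (2.216×10^-11)(1.44×10^4) = 3.191×10^-7 A.
An Ampèrian loop of radius r encloses a fraction (r/R)² of I_d. Then B·2πr = μ₀ I_d (r/R)², giving B = μ₀ I_d r/(2πR²) = 4.83×10^-13 T.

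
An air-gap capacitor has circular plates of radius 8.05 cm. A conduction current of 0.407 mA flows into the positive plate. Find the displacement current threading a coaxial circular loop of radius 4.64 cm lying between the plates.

1.35×10^-4 A

Between the plates the displacement current equals the wire current: I_d = 0.407 mA = 4.07×10^-4 A.
Since J_d is uniform, the enclosed fraction is (r/R)² = 0.3322, giving I_d,enc = 1.35×10^-4 A.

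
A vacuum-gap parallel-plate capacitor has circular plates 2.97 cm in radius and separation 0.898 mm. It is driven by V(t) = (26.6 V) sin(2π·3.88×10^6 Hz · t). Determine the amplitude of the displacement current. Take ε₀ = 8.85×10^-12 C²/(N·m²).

0.0177 A

(dE/dt)_max = V₀ω/d = 7.222×10^11 V/(m·s); ω = 2πf = 2.438×10^7 rad/s.
I_d,max = ε₀ A (dE/dt)_max = (8.85×10^-12)(2.771×10^-3)(7.222×10^11) = 0.0177 A.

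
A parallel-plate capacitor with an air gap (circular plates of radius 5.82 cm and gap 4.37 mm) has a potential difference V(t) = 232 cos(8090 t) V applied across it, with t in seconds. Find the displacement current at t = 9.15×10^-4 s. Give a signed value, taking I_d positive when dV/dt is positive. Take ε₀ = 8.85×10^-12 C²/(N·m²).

-3.64×10^-5 A

C = ε₀A/d = (8.85×10^-12)(0.01064)/(4.37×10^-3) = 2.155×10^-11 F. dV/dt = V₀ω·−sin(ωt); at ωt = 7.40235 rad this factor is -0.8997.
I_d = C dV/dt = (2.155×10^-11)(232)(8090)(-0.8997) = -3.64×10^-5 A.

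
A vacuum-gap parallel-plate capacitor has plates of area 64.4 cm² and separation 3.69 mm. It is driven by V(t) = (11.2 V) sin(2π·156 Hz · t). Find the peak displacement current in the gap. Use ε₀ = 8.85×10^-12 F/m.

1.70×10^-7 A

(dE/dt)_max = V₀ω/d = 2.975×10^6 V/(m·s); ω = 2πf = 980.2 rad/s.
I_d,max = ε₀ A (dE/dt)_max = (8.85×10^-12)(6.44×10^-3)(2.975×10^6) = 1.70×10^-7 A.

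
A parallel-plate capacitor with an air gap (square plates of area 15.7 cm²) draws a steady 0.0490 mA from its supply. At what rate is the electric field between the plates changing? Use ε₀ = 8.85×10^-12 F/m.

3.53×10^9 V/(m·s)

By continuity, I_d in the gap equals the 0.0490 mA flowing in the wire.
Inverting I_d = ε₀ A dE/dt gives dE/dt = 4.90×10^-5 / (8.85×10^-12 · 1.57×10^-3) = 3.53×10^9 V/(m·s).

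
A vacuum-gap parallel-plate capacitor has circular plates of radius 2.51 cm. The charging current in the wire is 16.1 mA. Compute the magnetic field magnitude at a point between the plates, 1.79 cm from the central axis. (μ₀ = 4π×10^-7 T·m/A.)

By continuity the displacement current in the gap matches the conduction current: I_d = 0.0161 A.
For r < R the Ampère–Maxwell law gives B(2πr) = μ₀ I_d (r²/R²), so B = μ₀ I_d r/(2πR²) = (4π×10^-7)(0.0161)(0.0179)/(2π·0.0251²) = 9.15×10^-8 T.

9.15×10^-8 T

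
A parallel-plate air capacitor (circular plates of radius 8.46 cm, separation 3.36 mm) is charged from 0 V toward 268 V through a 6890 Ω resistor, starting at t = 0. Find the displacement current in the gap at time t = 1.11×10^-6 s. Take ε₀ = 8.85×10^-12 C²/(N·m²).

C = ε₀A/d = (8.85×10^-12)(0.02248)/(3.36×10^-3) = 5.921×10^-11 F and τ = RC = 4.080×10^-7 s. I_d in the gap equals the RC charging current.
I_d(t) = (V₀/R) e^(−t/τ) = 0.03890 · e^(−2.721) = 2.56×10^-3 A.

2.56×10^-3 A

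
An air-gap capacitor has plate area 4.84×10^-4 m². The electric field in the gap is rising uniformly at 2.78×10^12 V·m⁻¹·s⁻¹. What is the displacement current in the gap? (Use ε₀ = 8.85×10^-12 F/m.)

0.0119 A

The displacement current is ε₀ times dΦ_E/dt = ε₀ A dE/dt = (8.85×10^-12)(4.84×10^-4)(2.78×10^12) = 0.0119 A.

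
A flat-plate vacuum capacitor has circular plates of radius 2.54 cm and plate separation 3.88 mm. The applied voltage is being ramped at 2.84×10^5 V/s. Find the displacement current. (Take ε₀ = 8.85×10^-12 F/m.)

E = V/d so dE/dt = (dV/dt)/d = 7.320×10^7 V/(m·s), and I_d = ε₀ A dE/dt = (8.85×10^-12)(2.027×10^-3)(7.320×10^7) = 1.31×10^-6 A.

1.31×10^-6 A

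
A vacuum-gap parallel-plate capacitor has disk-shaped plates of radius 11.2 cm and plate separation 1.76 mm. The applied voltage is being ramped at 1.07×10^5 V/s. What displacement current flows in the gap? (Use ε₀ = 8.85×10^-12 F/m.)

The field between the plates is E = V/d, so dE/dt = (1.07×10^5)/(1.76×10^-3 m) = 6.080×10^7 V/(m·s).
I_d = ε₀ A (dE/dt) = (8.85×10^-12)(0.03941)(6.080×10^7) = 2.12×10^-5 A.

2.12×10^-5 A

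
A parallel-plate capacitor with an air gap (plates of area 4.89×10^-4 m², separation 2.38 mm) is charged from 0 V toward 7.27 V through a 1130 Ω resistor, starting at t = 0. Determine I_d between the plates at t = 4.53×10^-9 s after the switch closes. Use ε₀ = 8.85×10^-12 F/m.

7.10×10^-4 A

With C = ε₀A/d = (8.85×10^-12)(4.89×10^-4)/(2.38×10^-3) = 1.818×10^-12 F, the time constant is τ = RC = 2.054×10^-9 s, so t/τ = 2.205 and e^(−t/τ) = 0.1103.
I_d = I_cond = (V₀/R) e^(−t/τ) = (6.434×10^-3)(0.1103) = 7.10×10^-4 A.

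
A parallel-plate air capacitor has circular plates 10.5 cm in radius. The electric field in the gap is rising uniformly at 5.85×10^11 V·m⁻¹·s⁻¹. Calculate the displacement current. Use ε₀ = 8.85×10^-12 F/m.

I_d = ε₀ A (dE/dt) = (8.85×10^-12)(0.03464 m²)(5.85×10^11) = 0.179 A.

0.179 A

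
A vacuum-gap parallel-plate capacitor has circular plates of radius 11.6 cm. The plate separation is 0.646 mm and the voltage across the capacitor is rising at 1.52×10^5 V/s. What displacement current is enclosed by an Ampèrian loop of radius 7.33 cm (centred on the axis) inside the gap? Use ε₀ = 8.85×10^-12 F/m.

3.51×10^-5 A

dE/dt = (dV/dt)/d = 2.353×10^8 V/(m·s); I_d = ε₀(πR²)(dE/dt) = (8.85×10^-12)(0.04227)(2.353×10^8) = 8.802×10^-5 A.
Through an area πr² the displacement current is I_d·(πr²/πR²) = I_d (r/R)² = 3.51×10^-5 A.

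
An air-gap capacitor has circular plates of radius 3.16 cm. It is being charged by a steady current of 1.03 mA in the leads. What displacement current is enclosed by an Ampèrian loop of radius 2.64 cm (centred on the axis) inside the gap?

7.19×10^-4 A

Between the plates the displacement current equals the wire current: I_d = 1.03 mA = 1.03×10^-3 A.
Since J_d is uniform, the enclosed fraction is (r/R)² = 0.6980, giving I_d,enc = 7.19×10^-4 A.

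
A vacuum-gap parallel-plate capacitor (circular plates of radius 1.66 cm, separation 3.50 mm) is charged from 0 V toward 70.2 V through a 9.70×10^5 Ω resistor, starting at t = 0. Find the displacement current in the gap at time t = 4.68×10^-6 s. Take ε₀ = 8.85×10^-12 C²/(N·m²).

C = ε₀A/d = (8.85×10^-12)(8.657×10^-4)/(3.50×10^-3) = 2.189×10^-12 F and τ = RC = 2.123×10^-6 s. I_d in the gap equals the RC charging current.
I_d(t) = (V₀/R) e^(−t/τ) = 7.237×10^-5 · e^(−2.204) = 7.99×10^-6 A.

7.99×10^-6 A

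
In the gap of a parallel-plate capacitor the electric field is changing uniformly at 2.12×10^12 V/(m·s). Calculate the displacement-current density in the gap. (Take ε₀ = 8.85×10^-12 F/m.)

J_d = ε₀ ∂E/∂t, so J_d = 18.8 A/m².

18.8 A/m²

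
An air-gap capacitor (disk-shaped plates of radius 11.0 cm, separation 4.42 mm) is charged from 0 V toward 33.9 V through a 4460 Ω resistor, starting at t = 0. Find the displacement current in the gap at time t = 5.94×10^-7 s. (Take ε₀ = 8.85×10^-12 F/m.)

With C = ε₀A/d = (8.85×10^-12)(0.03801)/(4.42×10^-3) = 7.611×10^-11 F, the time constant is τ = RC = 3.395×10^-7 s, so t/τ = 1.750 and e^(−t/τ) = 0.1738.
I_d = I_cond = (V₀/R) e^(−t/τ) = (7.601×10^-3)(0.1738) = 1.32×10^-3 A.

1.32×10^-3 A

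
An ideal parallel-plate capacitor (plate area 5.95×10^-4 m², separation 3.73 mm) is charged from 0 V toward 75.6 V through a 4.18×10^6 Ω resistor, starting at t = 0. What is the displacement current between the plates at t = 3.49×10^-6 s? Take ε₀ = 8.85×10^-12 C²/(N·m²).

1.00×10^-5 A

C = ε₀A/d = (8.85×10^-12)(5.95×10^-4)/(3.73×10^-3) = 1.412×10^-12 F and τ = RC = 5.902×10^-6 s. I_d in the gap equals the RC charging current.
I_d(t) = (V₀/R) e^(−t/τ) = 1.809×10^-5 · e^(−0.5913) = 1.00×10^-5 A.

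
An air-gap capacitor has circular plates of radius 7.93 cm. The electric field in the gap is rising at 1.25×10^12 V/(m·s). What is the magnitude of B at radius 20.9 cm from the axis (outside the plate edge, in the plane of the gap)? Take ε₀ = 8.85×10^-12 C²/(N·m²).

Through the whole plate area (πR² = 0.01976 m²), I_d = ε₀ πR² dE/dt = 0.2186 A.
Outside the plates the loop encloses all of I_d, so B·2πr = μ₀ I_d and B = 2.09×10^-7 T.

2.09×10^-7 T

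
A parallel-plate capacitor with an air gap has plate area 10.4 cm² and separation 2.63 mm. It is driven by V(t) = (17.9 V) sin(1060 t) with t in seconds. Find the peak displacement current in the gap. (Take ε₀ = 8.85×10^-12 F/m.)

6.64×10^-8 A

C = ε₀A/d = (8.85×10^-12)(1.04×10^-3)/(2.63×10^-3) = 3.500×10^-12 F; ω = 1060 rad/s.
I_d = C dV/dt, so |I_d|_max = C V₀ ω = (3.500×10^-12)(17.9)(1060) = 6.64×10^-8 A.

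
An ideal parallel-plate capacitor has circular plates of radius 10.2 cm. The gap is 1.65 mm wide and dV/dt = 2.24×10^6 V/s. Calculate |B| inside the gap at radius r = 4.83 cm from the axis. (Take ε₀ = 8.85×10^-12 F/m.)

I_d = C dV/dt with C = ε₀πR²/d = 1.753×10^-10 F, so I_d = (1.753×10^-10)(2.24×10^6) = 3.927×10^-4 A.
∮B·dl = μ₀ I_d,enc with I_d,enc = I_d r²/R² = 8.806×10^-5 A; so B = μ₀ I_d,enc/(2πr) = 3.65×10^-10 T.

3.65×10^-10 T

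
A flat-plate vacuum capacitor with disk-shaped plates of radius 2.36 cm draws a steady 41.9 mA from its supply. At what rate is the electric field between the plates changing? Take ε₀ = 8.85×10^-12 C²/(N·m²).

2.71×10^12 V/(m·s)

Charge continuity gives I_d = I = 0.0419 A between the plates.
Then dE/dt = I_d/(ε₀A) = 2.71×10^12 V/(m·s).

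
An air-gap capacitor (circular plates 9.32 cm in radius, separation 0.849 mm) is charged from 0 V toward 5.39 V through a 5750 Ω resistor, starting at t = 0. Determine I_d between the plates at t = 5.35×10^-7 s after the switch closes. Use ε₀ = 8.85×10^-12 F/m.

C = ε₀A/d = (8.85×10^-12)(0.02729)/(8.49×10^-4) = 2.845×10^-10 F, so τ = RC = 1.636×10^-6 s.
The conduction current is I(t) = (V₀/R) e^(−t/τ), and the displacement current between the plates equals it.
t/τ = 0.3270; I_d = (5.39/5750) · e^(−0.3270) = (9.374×10^-4)(0.7211) = 6.76×10^-4 A.

6.76×10^-4 A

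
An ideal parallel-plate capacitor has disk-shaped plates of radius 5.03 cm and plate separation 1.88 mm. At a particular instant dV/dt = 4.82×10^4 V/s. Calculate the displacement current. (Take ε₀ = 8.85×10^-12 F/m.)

E = V/d so dE/dt = (dV/dt)/d = 2.564×10^7 V/(m·s), and I_d = ε₀ A dE/dt = (8.85×10^-12)(7.949×10^-3)(2.564×10^7) = 1.80×10^-6 A.

1.80×10^-6 A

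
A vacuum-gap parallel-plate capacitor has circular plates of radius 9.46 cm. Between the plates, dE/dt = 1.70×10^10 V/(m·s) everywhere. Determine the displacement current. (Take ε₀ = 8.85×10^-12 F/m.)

The displacement current is ε₀ times dΦ_E/dt = ε₀ A dE/dt = (8.85×10^-12)(0.02811)(1.70×10^10) = 4.23×10^-3 A.

4.23×10^-3 A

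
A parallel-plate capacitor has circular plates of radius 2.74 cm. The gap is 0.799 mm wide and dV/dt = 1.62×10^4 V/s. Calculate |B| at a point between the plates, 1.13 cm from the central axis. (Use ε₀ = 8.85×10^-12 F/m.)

1.27×10^-12 T

With E = V/d, dE/dt = 2.028×10^7 V/(m·s) and πR² = 2.359×10^-3 m², giving I_d = ε₀ πR² dE/dt = 4.234×10^-7 A.
An Ampèrian loop of radius r encloses a fraction (r/R)² of I_d. Then B·2πr = μ₀ I_d (r/R)², giving B = μ₀ I_d r/(2πR²) = 1.27×10^-12 T.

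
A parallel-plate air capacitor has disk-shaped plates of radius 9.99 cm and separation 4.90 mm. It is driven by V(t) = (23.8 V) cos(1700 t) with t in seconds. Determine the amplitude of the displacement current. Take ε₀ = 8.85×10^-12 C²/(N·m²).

2.29×10^-6 A

C = ε₀A/d = (8.85×10^-12)(0.03135)/(4.90×10^-3) = 5.662×10^-11 F; ω = 1700 rad/s.
I_d = C dV/dt, so |I_d|_max = C V₀ ω = (5.662×10^-11)(23.8)(1700) = 2.29×10^-6 A.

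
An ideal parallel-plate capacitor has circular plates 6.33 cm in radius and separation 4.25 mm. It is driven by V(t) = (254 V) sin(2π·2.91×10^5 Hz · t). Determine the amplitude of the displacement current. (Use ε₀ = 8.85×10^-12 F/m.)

(dE/dt)_max = V₀ω/d = 1.092×10^11 V/(m·s); ω = 2πf = 1.828×10^6 rad/s.
I_d,max = ε₀ A (dE/dt)_max = (8.85×10^-12)(0.01259)(1.092×10^11) = 0.0122 A.

0.0122 A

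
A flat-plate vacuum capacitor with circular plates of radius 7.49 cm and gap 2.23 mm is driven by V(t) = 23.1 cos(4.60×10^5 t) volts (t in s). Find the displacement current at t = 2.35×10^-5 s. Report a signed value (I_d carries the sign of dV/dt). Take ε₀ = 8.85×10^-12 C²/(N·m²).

7.30×10^-4 A

dV/dt = (23.1)(4.60×10^5)·−sin(10.81) = 1.044×10^7 V/s.
I_d = C dV/dt with C = ε₀A/d = (8.85×10^-12)(0.01762)/(2.23×10^-3) = 6.993×10^-11 F, so I_d = (6.993×10^-11)(1.044×10^7) = 7.30×10^-4 A.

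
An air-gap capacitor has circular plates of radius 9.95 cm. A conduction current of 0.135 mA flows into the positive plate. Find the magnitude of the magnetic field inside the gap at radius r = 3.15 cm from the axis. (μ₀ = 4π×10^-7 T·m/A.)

Between the plates the displacement current equals the wire current: I_d = 0.135 mA = 1.35×10^-4 A.
For r < R the Ampère–Maxwell law gives B(2πr) = μ₀ I_d (r²/R²), so B = μ₀ I_d r/(2πR²) = (4π×10^-7)(1.35×10^-4)(0.0315)/(2π·0.0995²) = 8.59×10^-11 T.

8.59×10^-11 T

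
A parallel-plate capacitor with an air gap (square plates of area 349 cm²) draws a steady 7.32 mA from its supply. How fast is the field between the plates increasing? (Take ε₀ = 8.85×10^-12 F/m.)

2.37×10^10 V/(m·s)

The displacement current between the plates equals the conduction current, I_d = 7.32 mA.
Since I_d = ε₀ A dE/dt, dE/dt = I_d/(ε₀A) = (7.32×10^-3)/((8.85×10^-12)(0.0349)) = 2.37×10^10 V/(m·s).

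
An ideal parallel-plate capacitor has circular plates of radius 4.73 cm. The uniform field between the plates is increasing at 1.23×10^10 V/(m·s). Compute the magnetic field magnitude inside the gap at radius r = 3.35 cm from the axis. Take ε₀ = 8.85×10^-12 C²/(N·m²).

Total displacement current: I_d = ε₀(πR²)(dE/dt) = (8.85×10^-12)(7.029×10^-3)(1.23×10^10) = 7.651×10^-4 A.
∮B·dl = μ₀ I_d,enc with I_d,enc = I_d r²/R² = 3.838×10^-4 A; so B = μ₀ I_d,enc/(2πr) = 2.29×10^-9 T.

2.29×10^-9 T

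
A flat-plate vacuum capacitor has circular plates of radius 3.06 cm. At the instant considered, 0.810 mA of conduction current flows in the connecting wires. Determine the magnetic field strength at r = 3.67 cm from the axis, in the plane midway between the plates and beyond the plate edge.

Between the plates the displacement current equals the wire current: I_d = 0.810 mA = 8.10×10^-4 A.
Outside the plates the loop encloses all of I_d, so B·2πr = μ₀ I_d and B = 4.41×10^-9 T.

4.41×10^-9 T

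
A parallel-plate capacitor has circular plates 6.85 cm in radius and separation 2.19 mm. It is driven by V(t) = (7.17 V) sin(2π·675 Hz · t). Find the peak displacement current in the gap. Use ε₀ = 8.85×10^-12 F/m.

The displacement current equals the conduction current C dV/dt, which peaks at C V₀ ω.
With C = ε₀A/d = (8.85×10^-12)(0.01474)/(2.19×10^-3) = 5.957×10^-11 F and ω = 2πf = 4241 rad/s, I_d,max = (5.957×10^-11)(7.17)(4241) = 1.81×10^-6 A.

1.81×10^-6 A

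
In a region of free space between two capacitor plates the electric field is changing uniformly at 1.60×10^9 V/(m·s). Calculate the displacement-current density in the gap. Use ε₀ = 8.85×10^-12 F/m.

0.0142 A/m²

The displacement-current density is ε₀ ∂E/∂t = (8.85×10^-12)(1.60×10^9) = 0.0142 A/m².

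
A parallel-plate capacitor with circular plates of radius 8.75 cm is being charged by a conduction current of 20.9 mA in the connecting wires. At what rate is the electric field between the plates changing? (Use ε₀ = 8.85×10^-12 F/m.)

9.82×10^10 V/(m·s)

The displacement current between the plates equals the conduction current, I_d = 20.9 mA.
Inverting I_d = ε₀ A dE/dt gives dE/dt = 0.0209 / (8.85×10^-12 · 0.02405) = 9.82×10^10 V/(m·s).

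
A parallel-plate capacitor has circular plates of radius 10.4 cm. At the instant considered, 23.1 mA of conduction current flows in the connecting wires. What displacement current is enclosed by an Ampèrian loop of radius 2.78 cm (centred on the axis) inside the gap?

1.65×10^-3 A

No conduction current crosses the gap, so I_d there equals the 0.0231 A in the leads.
The field is uniform, so I_d,enc = I_d (r/R)² = (0.0231)(2.78/10.4)² = 1.65×10^-3 A.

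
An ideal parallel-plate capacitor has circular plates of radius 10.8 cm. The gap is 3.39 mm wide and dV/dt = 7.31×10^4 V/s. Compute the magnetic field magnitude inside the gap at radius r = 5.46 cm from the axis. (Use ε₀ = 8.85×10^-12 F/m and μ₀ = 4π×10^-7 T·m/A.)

With E = V/d, dE/dt = 2.156×10^7 V/(m·s) and πR² = 0.03664 m², giving I_d = ε₀ πR² dE/dt = 6.991×10^-6 A.
∮B·dl = μ₀ I_d,enc with I_d,enc = I_d r²/R² = 1.787×10^-6 A; so B = μ₀ I_d,enc/(2πr) = 6.55×10^-12 T.

6.55×10^-12 T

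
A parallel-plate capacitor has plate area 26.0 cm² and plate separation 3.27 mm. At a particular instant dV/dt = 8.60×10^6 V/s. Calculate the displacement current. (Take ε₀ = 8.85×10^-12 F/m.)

6.05×10^-5 A

C = ε₀A/d = (8.85×10^-12)(2.60×10^-3)/(3.27×10^-3) = 7.037×10^-12 F.
I_d = C dV/dt = (7.037×10^-12)(8.60×10^6) = 6.05×10^-5 A.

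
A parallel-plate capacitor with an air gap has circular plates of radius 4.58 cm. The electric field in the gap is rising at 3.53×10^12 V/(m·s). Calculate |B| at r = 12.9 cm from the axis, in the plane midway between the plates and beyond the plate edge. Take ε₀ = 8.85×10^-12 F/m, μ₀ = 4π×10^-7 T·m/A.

3.19×10^-7 T

Through the whole plate area (πR² = 6.590×10^-3 m²), I_d = ε₀ πR² dE/dt = 0.2059 A.
With r > R the enclosed displacement current is the full I_d; B = μ₀ I_d / (2πr) = 3.19×10^-7 T.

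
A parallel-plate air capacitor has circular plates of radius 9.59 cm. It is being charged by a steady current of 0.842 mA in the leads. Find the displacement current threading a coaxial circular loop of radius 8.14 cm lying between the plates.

By continuity the displacement current in the gap matches the conduction current: I_d = 8.42×10^-4 A.
Through an area πr² the displacement current is I_d·(πr²/πR²) = I_d (r/R)² = 6.07×10^-4 A.

6.07×10^-4 A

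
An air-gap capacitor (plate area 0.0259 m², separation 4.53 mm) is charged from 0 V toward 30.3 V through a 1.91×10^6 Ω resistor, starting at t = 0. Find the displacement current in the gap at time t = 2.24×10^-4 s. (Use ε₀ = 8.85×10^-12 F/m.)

With C = ε₀A/d = (8.85×10^-12)(0.0259)/(4.53×10^-3) = 5.060×10^-11 F, the time constant is τ = RC = 9.665×10^-5 s, so t/τ = 2.318 and e^(−t/τ) = 0.09847.
I_d = I_cond = (V₀/R) e^(−t/τ) = (1.586×10^-5)(0.09847) = 1.56×10^-6 A.

1.56×10^-6 A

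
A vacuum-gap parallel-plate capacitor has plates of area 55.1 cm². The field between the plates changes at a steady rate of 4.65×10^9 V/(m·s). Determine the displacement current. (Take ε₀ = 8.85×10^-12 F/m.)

2.27×10^-4 A

With a uniform field, Φ_E = EA, so I_d = ε₀ A dE/dt = 2.27×10^-4 A.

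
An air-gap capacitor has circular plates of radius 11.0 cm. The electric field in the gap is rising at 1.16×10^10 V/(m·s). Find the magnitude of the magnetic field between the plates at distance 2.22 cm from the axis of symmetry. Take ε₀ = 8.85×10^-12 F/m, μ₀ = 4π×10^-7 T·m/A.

Through the whole plate area (πR² = 0.03801 m²), I_d = ε₀ πR² dE/dt = 3.902×10^-3 A.
An Ampèrian loop of radius r encloses a fraction (r/R)² of I_d. Then B·2πr = μ₀ I_d (r/R)², giving B = μ₀ I_d r/(2πR²) = 1.43×10^-9 T.

1.43×10^-9 T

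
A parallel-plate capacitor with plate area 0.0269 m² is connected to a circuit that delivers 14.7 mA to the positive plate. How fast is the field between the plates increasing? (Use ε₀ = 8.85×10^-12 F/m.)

6.17×10^10 V/(m·s)

By continuity, I_d in the gap equals the 14.7 mA flowing in the wire.
Then dE/dt = I_d/(ε₀A) = 6.17×10^10 V/(m·s).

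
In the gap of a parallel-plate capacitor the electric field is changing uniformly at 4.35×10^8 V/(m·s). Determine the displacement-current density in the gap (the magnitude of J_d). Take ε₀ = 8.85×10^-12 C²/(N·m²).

3.85×10^-3 A/m²

The displacement-current density is ε₀ ∂E/∂t = (8.85×10^-12)(4.35×10^8) = 3.85×10^-3 A/m².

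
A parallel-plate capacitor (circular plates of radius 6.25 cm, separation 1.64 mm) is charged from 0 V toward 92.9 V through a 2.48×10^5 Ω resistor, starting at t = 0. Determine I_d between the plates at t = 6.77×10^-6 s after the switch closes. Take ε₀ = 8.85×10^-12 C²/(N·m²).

2.48×10^-4 A

With C = ε₀A/d = (8.85×10^-12)(0.01227)/(1.64×10^-3) = 6.621×10^-11 F, the time constant is τ = RC = 1.642×10^-5 s, so t/τ = 0.4123 and e^(−t/τ) = 0.6621.
I_d = I_cond = (V₀/R) e^(−t/τ) = (3.746×10^-4)(0.6621) = 2.48×10^-4 A.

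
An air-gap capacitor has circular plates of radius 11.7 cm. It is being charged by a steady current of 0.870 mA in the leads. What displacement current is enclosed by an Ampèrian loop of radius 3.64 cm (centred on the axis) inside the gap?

Between the plates the displacement current equals the wire current: I_d = 0.870 mA = 8.70×10^-4 A.
Through an area πr² the displacement current is I_d·(πr²/πR²) = I_d (r/R)² = 8.42×10^-5 A.

8.42×10^-5 A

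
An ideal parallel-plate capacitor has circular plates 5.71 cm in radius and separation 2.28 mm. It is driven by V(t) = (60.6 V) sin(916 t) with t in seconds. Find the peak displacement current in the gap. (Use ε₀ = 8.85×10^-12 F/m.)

C = ε₀A/d = (8.85×10^-12)(0.01024)/(2.28×10^-3) = 3.975×10^-11 F; ω = 916 rad/s.
I_d = C dV/dt, so |I_d|_max = C V₀ ω = (3.975×10^-11)(60.6)(916) = 2.21×10^-6 A.

2.21×10^-6 A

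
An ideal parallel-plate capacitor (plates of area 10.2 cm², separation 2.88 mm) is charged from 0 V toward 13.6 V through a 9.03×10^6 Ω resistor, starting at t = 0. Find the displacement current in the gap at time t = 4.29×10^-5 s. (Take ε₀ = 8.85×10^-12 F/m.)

3.31×10^-7 A

With C = ε₀A/d = (8.85×10^-12)(1.02×10^-3)/(2.88×10^-3) = 3.134×10^-12 F, the time constant is τ = RC = 2.830×10^-5 s, so t/τ = 1.516 and e^(−t/τ) = 0.2196.
I_d = I_cond = (V₀/R) e^(−t/τ) = (1.506×10^-6)(0.2196) = 3.31×10^-7 A.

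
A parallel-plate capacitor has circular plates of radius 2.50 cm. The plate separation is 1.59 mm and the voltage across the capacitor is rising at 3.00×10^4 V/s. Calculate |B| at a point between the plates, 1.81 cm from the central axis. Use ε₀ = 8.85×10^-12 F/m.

With E = V/d, dE/dt = 1.887×10^7 V/(m·s) and πR² = 1.963×10^-3 m², giving I_d = ε₀ πR² dE/dt = 3.278×10^-7 A.
∮B·dl = μ₀ I_d,enc with I_d,enc = I_d r²/R² = 1.718×10^-7 A; so B = μ₀ I_d,enc/(2πr) = 1.90×10^-12 T.

1.90×10^-12 T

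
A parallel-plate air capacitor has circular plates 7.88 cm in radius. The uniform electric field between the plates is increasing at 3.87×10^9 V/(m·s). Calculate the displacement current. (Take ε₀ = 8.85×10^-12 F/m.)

6.68×10^-4 A

With a uniform field, Φ_E = EA, so I_d = ε₀ A dE/dt = 6.68×10^-4 A.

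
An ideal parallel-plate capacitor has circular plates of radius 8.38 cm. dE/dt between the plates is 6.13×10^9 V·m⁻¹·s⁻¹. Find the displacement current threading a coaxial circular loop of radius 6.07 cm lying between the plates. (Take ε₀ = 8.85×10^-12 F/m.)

Total displacement current: I_d = ε₀(πR²)(dE/dt) = (8.85×10^-12)(0.02206)(6.13×10^9) = 1.197×10^-3 A.
Through an area πr² the displacement current is I_d·(πr²/πR²) = I_d (r/R)² = 6.28×10^-4 A.

6.28×10^-4 A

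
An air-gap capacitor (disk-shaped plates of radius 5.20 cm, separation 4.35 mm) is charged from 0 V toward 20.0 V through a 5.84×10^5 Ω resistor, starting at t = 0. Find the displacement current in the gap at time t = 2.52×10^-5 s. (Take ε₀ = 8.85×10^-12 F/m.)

2.82×10^-6 A

C = ε₀A/d = (8.85×10^-12)(8.495×10^-3)/(4.35×10^-3) = 1.728×10^-11 F and τ = RC = 1.009×10^-5 s. I_d in the gap equals the RC charging current.
I_d(t) = (V₀/R) e^(−t/τ) = 3.425×10^-5 · e^(−2.498) = 2.82×10^-6 A.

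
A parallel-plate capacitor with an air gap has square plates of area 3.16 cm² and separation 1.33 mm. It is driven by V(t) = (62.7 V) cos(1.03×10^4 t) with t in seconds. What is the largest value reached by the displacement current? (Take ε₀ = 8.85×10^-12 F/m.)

1.36×10^-6 A

C = ε₀A/d = (8.85×10^-12)(3.16×10^-4)/(1.33×10^-3) = 2.103×10^-12 F; ω = 1.03×10^4 rad/s.
I_d = C dV/dt, so |I_d|_max = C V₀ ω = (2.103×10^-12)(62.7)(1.03×10^4) = 1.36×10^-6 A.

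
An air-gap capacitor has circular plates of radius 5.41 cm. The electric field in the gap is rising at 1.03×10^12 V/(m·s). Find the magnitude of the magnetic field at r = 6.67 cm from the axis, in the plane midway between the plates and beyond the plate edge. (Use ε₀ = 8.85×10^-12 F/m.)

2.51×10^-7 T

Total displacement current: I_d = ε₀(πR²)(dE/dt) = (8.85×10^-12)(9.195×10^-3)(1.03×10^12) = 0.08382 A.
Outside the plates the loop encloses all of I_d, so B·2πr = μ₀ I_d and B = 2.51×10^-7 T.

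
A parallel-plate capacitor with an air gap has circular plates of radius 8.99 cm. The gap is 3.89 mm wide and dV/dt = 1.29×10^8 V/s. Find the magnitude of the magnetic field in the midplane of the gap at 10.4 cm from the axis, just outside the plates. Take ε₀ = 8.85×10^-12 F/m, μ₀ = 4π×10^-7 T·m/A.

1.43×10^-8 T

With E = V/d, dE/dt = 3.316×10^10 V/(m·s) and πR² = 0.02539 m², giving I_d = ε₀ πR² dE/dt = 7.451×10^-3 A.
Outside the plates the loop encloses all of I_d, so B·2πr = μ₀ I_d and B = 1.43×10^-8 T.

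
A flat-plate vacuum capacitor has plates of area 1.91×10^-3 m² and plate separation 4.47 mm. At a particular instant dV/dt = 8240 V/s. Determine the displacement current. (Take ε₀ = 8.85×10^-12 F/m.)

3.12×10^-8 A

C = ε₀A/d = (8.85×10^-12)(1.91×10^-3)/(4.47×10^-3) = 3.782×10^-12 F.
I_d = C dV/dt = (3.782×10^-12)(8240) = 3.12×10^-8 A.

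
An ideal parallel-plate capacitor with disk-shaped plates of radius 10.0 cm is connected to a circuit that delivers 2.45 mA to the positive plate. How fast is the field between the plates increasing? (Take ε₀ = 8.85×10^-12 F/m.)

The displacement current between the plates equals the conduction current, I_d = 2.45 mA.
Then dE/dt = I_d/(ε₀A) = 8.81×10^9 V/(m·s).

8.81×10^9 V/(m·s)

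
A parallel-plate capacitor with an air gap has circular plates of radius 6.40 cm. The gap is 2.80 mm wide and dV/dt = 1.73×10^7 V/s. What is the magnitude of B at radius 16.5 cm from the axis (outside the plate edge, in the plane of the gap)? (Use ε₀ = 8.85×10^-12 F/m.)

With E = V/d, dE/dt = 6.179×10^9 V/(m·s) and πR² = 0.01287 m², giving I_d = ε₀ πR² dE/dt = 7.038×10^-4 A.
Outside the plates the loop encloses all of I_d, so B·2πr = μ₀ I_d and B = 8.53×10^-10 T.

8.53×10^-10 T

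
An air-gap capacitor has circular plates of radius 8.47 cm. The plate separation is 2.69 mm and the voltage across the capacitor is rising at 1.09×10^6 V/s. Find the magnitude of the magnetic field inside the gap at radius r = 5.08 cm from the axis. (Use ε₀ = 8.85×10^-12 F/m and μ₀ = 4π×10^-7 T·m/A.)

With E = V/d, dE/dt = 4.052×10^8 V/(m·s) and πR² = 0.02254 m², giving I_d = ε₀ πR² dE/dt = 8.083×10^-5 A.
∮B·dl = μ₀ I_d,enc with I_d,enc = I_d r²/R² = 2.908×10^-5 A; so B = μ₀ I_d,enc/(2πr) = 1.14×10^-10 T.

1.14×10^-10 T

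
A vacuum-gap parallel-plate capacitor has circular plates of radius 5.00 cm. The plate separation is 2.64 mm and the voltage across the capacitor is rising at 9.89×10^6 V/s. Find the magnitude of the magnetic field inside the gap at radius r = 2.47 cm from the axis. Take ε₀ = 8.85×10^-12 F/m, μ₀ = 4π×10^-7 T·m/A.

5.15×10^-10 T

dE/dt = (dV/dt)/d = 3.746×10^9 V/(m·s); I_d = ε₀(πR²)(dE/dt) = (8.85×10^-12)(7.854×10^-3)(3.746×10^9) = 2.604×10^-4 A.
∮B·dl = μ₀ I_d,enc with I_d,enc = I_d r²/R² = 6.355×10^-5 A; so B = μ₀ I_d,enc/(2πr) = 5.15×10^-10 T.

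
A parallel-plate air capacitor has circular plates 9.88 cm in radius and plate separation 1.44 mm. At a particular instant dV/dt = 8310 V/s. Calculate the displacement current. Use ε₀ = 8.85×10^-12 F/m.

C = ε₀A/d = (8.85×10^-12)(0.03067)/(1.44×10^-3) = 1.885×10^-10 F.
I_d = C dV/dt = (1.885×10^-10)(8310) = 1.57×10^-6 A.

1.57×10^-6 A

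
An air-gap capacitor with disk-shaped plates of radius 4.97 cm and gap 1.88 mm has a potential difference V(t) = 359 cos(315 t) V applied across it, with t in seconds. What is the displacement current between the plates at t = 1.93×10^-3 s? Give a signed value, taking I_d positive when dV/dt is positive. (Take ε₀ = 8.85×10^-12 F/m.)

dE/dt = (V₀ω/d)·−sin(ωt) with ωt = 0.60795 rad: (359)(315)(-0.5712)/(1.88×10^-3) = -3.436×10^7 V/(m·s).
I_d = ε₀ A dE/dt = (8.85×10^-12)(7.760×10^-3)(-3.436×10^7) = -2.36×10^-6 A.

-2.36×10^-6 A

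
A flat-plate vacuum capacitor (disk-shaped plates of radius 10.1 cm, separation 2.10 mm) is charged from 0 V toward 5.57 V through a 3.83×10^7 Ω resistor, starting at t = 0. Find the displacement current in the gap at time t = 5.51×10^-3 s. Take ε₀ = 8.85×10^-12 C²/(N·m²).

5.01×10^-8 A

C = ε₀A/d = (8.85×10^-12)(0.03205)/(2.10×10^-3) = 1.351×10^-10 F and τ = RC = 5.174×10^-3 s. I_d in the gap equals the RC charging current.
I_d(t) = (V₀/R) e^(−t/τ) = 1.454×10^-7 · e^(−1.065) = 5.01×10^-8 A.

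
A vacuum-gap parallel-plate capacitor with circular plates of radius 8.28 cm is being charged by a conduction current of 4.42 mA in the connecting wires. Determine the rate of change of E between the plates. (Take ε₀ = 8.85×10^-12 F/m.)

Charge continuity gives I_d = I = 4.42×10^-3 A between the plates.
Then dE/dt = I_d/(ε₀A) = 2.32×10^10 V/(m·s).

2.32×10^10 V/(m·s)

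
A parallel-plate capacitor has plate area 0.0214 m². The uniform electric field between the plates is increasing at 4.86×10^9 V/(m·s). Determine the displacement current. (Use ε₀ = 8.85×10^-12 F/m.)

I_d = ε₀ A (dE/dt) = (8.85×10^-12)(0.0214 m²)(4.86×10^9) = 9.20×10^-4 A.

9.20×10^-4 A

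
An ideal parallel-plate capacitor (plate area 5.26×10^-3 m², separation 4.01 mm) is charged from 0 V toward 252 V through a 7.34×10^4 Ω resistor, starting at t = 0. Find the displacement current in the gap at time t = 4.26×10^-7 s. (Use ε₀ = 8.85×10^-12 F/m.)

2.08×10^-3 A

C = ε₀A/d = (8.85×10^-12)(5.26×10^-3)/(4.01×10^-3) = 1.161×10^-11 F, so τ = RC = 8.522×10^-7 s.
The conduction current is I(t) = (V₀/R) e^(−t/τ), and the displacement current between the plates equals it.
t/τ = 0.4999; I_d = (252/7.34×10^4) · e^(−0.4999) = (3.433×10^-3)(0.6066) = 2.08×10^-3 A.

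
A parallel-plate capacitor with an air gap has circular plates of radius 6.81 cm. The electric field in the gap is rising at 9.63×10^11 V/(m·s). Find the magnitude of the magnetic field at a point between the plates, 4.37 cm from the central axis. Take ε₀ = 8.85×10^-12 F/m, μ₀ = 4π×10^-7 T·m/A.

2.34×10^-7 T

Total displacement current: I_d = ε₀(πR²)(dE/dt) = (8.85×10^-12)(0.01457)(9.63×10^11) = 0.1242 A.
An Ampèrian loop of radius r encloses a fraction (r/R)² of I_d. Then B·2πr = μ₀ I_d (r/R)², giving B = μ₀ I_d r/(2πR²) = 2.34×10^-7 T.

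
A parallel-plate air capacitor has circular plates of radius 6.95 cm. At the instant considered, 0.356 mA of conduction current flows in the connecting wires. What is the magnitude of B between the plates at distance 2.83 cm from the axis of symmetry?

Between the plates the displacement current equals the wire current: I_d = 0.356 mA = 3.56×10^-4 A.
An Ampèrian loop of radius r encloses a fraction (r/R)² of I_d. Then B·2πr = μ₀ I_d (r/R)², giving B = μ₀ I_d r/(2πR²) = 4.17×10^-10 T.

4.17×10^-10 T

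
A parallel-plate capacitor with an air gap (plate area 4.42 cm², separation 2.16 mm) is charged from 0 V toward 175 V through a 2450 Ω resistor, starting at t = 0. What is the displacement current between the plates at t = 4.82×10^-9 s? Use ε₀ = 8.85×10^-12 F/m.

0.0241 A

C = ε₀A/d = (8.85×10^-12)(4.42×10^-4)/(2.16×10^-3) = 1.811×10^-12 F, so τ = RC = 4.437×10^-9 s.
The conduction current is I(t) = (V₀/R) e^(−t/τ), and the displacement current between the plates equals it.
t/τ = 1.086; I_d = (175/2450) · e^(−1.086) = (0.07143)(0.3376) = 0.0241 A.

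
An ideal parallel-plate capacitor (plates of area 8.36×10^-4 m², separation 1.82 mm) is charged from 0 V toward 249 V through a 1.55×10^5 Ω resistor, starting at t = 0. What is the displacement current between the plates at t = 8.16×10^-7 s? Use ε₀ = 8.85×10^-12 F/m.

C = ε₀A/d = (8.85×10^-12)(8.36×10^-4)/(1.82×10^-3) = 4.065×10^-12 F and τ = RC = 6.301×10^-7 s. I_d in the gap equals the RC charging current.
I_d(t) = (V₀/R) e^(−t/τ) = 1.606×10^-3 · e^(−1.295) = 4.40×10^-4 A.

4.40×10^-4 A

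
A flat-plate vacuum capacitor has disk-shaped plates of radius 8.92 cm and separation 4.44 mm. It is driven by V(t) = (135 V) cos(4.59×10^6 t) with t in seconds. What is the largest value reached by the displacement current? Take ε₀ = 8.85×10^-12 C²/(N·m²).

The displacement current equals the conduction current C dV/dt, which peaks at C V₀ ω.
With C = ε₀A/d = (8.85×10^-12)(0.02500)/(4.44×10^-3) = 4.983×10^-11 F and ω = 4.59×10^6 rad/s, I_d,max = (4.983×10^-11)(135)(4.59×10^6) = 0.0309 A.

0.0309 A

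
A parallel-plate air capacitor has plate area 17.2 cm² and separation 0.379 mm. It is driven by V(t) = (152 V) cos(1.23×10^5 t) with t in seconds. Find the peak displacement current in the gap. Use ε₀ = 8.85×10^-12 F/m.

C = ε₀A/d = (8.85×10^-12)(1.72×10^-3)/(3.79×10^-4) = 4.016×10^-11 F; ω = 1.23×10^5 rad/s.
I_d = C dV/dt, so |I_d|_max = C V₀ ω = (4.016×10^-11)(152)(1.23×10^5) = 7.51×10^-4 A.

7.51×10^-4 A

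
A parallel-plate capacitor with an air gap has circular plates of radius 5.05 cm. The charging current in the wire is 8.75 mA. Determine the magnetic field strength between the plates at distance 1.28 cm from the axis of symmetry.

No conduction current crosses the gap, so I_d there equals the 8.75×10^-3 A in the leads.
An Ampèrian loop of radius r encloses a fraction (r/R)² of I_d. Then B·2πr = μ₀ I_d (r/R)², giving B = μ₀ I_d r/(2πR²) = 8.78×10^-9 T.

8.78×10^-9 T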